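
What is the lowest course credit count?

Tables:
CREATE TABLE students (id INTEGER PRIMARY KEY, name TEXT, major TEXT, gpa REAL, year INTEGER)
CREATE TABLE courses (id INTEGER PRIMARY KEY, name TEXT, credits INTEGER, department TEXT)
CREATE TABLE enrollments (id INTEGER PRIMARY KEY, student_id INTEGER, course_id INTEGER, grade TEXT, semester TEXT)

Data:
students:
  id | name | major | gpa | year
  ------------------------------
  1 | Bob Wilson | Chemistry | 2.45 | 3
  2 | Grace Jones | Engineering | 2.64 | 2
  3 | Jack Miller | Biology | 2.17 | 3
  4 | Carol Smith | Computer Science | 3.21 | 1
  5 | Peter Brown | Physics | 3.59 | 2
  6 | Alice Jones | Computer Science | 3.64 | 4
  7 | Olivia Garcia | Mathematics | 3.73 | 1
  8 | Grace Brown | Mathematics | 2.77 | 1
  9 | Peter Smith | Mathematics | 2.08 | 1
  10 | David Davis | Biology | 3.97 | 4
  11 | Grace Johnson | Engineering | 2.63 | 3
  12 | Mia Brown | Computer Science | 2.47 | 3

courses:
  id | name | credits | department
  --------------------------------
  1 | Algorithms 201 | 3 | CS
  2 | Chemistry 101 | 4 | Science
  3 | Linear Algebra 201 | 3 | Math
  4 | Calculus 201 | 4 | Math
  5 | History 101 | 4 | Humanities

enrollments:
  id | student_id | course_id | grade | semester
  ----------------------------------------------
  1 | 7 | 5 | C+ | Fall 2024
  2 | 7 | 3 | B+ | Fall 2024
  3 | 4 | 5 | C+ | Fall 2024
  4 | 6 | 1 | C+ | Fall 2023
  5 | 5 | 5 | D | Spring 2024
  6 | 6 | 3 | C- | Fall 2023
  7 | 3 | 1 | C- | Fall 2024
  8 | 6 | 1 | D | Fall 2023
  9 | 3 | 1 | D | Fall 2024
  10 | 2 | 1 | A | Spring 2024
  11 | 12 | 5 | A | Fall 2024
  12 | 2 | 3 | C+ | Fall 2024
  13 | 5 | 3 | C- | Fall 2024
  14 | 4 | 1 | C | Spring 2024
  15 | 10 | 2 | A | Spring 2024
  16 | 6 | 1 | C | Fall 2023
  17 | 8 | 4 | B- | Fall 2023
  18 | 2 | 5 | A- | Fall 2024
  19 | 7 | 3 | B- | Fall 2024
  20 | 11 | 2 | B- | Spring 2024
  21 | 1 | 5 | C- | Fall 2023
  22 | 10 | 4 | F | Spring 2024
SELECT MIN(credits) FROM courses

Execution result:
3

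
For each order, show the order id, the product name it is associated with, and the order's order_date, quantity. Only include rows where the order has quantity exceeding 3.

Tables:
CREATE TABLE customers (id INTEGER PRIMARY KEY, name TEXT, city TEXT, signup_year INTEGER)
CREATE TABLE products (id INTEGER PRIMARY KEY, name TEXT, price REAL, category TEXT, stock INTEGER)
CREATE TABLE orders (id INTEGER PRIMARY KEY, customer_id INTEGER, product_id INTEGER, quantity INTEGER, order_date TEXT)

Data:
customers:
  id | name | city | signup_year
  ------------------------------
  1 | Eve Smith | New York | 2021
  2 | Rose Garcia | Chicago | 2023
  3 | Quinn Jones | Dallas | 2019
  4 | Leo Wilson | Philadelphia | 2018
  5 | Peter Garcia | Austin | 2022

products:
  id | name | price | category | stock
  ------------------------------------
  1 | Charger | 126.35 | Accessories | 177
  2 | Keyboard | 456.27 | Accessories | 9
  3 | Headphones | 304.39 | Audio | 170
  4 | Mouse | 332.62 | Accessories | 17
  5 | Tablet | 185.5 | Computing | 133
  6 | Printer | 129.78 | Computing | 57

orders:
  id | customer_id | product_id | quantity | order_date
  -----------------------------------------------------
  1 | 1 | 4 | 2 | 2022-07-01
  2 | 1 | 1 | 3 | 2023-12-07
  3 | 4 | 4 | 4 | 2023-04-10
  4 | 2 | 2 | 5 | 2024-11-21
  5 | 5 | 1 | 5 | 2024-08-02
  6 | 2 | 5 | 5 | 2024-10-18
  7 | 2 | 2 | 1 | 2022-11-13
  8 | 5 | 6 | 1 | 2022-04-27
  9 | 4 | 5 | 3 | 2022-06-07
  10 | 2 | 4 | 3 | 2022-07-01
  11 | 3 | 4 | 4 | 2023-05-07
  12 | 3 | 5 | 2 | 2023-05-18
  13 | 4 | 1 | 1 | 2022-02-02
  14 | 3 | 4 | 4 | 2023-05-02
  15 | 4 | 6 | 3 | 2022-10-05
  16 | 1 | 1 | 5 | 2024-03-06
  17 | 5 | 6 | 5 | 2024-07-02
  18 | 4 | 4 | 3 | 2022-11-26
SELECT c.id, p.name AS product, c.order_date, c.quantity FROM orders c JOIN products p ON c.product_id = p.id WHERE c.quantity > 3

Execution result:
id | product | order_date | quantity
3 | Mouse | 2023-04-10 | 4
4 | Keyboard | 2024-11-21 | 5
5 | Charger | 2024-08-02 | 5
6 | Tablet | 2024-10-18 | 5
11 | Mouse | 2023-05-07 | 4
14 | Mouse | 2023-05-02 | 4
16 | Charger | 2024-03-06 | 5
17 | Printer | 2024-07-02 | 5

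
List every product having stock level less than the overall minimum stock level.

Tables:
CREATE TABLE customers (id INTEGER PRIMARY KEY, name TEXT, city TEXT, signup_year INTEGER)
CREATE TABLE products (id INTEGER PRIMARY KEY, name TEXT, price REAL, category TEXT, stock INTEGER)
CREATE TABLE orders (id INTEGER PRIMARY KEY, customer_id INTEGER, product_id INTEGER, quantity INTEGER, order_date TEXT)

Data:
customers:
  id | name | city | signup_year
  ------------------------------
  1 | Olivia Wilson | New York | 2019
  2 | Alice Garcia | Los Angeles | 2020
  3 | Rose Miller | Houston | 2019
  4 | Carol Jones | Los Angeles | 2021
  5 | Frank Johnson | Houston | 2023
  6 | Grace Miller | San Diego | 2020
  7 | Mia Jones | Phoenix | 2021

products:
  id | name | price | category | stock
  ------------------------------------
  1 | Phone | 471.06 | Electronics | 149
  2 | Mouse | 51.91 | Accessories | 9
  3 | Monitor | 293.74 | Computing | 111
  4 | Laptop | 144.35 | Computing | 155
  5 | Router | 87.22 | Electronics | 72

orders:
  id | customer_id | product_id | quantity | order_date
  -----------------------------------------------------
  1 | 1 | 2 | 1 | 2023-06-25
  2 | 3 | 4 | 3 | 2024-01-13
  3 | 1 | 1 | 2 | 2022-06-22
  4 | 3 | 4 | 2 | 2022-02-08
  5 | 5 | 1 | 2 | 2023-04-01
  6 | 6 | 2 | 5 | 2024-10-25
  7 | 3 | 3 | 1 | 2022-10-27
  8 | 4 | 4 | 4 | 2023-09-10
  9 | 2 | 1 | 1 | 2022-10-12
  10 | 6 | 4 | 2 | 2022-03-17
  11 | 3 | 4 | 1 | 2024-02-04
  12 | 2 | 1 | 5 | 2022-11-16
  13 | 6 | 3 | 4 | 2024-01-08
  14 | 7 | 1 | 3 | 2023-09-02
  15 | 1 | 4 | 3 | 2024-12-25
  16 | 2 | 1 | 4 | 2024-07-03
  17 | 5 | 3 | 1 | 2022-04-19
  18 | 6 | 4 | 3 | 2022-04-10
SELECT name, stock FROM products WHERE stock < (SELECT MIN(stock) FROM products)

Execution result:
(no rows)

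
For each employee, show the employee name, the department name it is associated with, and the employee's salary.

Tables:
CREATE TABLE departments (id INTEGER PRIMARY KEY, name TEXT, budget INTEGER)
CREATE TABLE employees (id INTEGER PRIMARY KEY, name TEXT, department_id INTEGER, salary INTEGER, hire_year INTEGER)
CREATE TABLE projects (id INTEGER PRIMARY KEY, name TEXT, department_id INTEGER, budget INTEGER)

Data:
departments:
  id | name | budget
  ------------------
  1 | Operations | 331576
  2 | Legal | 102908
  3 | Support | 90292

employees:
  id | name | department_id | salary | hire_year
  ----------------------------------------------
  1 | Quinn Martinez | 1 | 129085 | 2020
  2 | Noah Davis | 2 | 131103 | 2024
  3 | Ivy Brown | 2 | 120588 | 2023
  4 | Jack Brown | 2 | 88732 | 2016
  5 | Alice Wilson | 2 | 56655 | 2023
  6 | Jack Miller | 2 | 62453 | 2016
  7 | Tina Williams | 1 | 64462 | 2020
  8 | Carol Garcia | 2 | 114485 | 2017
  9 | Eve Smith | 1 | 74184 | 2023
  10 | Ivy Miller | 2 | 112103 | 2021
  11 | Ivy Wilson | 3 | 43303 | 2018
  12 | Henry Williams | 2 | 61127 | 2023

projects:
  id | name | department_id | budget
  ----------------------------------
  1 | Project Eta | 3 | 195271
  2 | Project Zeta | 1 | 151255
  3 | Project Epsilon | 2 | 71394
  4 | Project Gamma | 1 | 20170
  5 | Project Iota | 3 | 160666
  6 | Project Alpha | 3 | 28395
SELECT c.name, p.name AS department, c.salary FROM employees c JOIN departments p ON c.department_id = p.id

Execution result:
name | department | salary
Quinn Martinez | Operations | 129085
Noah Davis | Legal | 131103
Ivy Brown | Legal | 120588
Jack Brown | Legal | 88732
Alice Wilson | Legal | 56655
Jack Miller | Legal | 62453
Tina Williams | Operations | 64462
Carol Garcia | Legal | 114485
Eve Smith | Operations | 74184
Ivy Miller | Legal | 112103
Ivy Wilson | Support | 43303
Henry Williams | Legal | 61127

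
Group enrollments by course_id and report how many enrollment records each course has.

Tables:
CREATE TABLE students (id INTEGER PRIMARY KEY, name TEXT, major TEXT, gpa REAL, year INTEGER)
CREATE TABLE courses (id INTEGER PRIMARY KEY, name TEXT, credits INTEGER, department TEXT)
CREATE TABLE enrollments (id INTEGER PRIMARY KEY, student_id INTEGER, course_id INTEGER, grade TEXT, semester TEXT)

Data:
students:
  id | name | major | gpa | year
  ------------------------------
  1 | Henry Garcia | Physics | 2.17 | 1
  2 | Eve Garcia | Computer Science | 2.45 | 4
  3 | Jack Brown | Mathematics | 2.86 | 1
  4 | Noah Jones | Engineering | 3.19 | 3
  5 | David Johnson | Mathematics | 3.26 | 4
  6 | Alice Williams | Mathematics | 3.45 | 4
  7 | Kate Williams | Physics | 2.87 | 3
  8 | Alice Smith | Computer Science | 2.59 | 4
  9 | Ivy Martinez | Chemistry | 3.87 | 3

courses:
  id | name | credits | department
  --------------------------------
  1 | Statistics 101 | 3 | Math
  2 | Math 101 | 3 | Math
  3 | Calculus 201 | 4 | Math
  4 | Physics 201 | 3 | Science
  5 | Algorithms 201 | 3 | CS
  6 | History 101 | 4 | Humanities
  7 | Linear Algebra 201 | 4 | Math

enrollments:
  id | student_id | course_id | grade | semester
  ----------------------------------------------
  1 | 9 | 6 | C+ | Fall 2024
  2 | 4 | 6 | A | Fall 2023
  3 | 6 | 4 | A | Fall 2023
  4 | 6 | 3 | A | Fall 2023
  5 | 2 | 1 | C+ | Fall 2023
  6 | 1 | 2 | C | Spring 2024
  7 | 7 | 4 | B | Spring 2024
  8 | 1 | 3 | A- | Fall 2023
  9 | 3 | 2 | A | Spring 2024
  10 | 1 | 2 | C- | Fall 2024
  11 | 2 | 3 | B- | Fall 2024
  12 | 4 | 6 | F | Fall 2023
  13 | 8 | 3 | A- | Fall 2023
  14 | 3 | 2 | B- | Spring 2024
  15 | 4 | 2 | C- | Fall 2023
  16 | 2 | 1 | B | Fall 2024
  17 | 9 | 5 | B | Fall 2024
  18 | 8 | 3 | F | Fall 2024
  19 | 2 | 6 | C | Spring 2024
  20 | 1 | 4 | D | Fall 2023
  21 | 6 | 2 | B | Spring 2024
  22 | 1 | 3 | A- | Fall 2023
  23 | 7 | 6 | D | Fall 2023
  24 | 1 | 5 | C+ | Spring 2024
SELECT course_id, COUNT(*) AS enrollment_count FROM enrollments GROUP BY course_id

Execution result:
course_id | enrollment_count
1 | 2
2 | 6
3 | 6
4 | 3
5 | 2
6 | 5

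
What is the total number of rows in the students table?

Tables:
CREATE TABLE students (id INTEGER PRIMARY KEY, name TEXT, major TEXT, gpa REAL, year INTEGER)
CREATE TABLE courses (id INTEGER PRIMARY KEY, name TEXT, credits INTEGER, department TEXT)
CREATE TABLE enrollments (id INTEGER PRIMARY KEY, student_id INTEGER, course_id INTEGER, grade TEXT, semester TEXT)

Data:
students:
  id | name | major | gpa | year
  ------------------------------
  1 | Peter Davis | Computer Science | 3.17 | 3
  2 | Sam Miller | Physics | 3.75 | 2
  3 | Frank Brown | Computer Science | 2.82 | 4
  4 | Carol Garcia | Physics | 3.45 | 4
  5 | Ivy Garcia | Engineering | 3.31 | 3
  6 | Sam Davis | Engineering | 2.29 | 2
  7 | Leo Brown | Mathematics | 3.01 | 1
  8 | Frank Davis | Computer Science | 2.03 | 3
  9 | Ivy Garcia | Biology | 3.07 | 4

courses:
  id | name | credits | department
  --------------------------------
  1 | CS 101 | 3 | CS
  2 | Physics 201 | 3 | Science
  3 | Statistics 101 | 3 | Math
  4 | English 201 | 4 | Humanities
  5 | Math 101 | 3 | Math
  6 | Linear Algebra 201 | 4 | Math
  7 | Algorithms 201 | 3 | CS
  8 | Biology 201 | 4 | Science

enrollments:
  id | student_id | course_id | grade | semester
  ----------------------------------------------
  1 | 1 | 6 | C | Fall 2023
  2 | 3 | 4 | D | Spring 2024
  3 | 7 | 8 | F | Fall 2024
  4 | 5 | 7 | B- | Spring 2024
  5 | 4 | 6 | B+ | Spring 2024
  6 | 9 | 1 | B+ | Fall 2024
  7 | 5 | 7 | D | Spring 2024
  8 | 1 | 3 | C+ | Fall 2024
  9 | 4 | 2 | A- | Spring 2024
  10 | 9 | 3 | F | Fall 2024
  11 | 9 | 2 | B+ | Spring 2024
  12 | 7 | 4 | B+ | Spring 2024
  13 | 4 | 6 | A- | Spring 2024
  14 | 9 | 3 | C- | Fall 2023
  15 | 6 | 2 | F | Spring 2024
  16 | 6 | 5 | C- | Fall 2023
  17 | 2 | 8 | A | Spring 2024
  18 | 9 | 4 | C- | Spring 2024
SELECT COUNT(*) FROM students

Execution result:
9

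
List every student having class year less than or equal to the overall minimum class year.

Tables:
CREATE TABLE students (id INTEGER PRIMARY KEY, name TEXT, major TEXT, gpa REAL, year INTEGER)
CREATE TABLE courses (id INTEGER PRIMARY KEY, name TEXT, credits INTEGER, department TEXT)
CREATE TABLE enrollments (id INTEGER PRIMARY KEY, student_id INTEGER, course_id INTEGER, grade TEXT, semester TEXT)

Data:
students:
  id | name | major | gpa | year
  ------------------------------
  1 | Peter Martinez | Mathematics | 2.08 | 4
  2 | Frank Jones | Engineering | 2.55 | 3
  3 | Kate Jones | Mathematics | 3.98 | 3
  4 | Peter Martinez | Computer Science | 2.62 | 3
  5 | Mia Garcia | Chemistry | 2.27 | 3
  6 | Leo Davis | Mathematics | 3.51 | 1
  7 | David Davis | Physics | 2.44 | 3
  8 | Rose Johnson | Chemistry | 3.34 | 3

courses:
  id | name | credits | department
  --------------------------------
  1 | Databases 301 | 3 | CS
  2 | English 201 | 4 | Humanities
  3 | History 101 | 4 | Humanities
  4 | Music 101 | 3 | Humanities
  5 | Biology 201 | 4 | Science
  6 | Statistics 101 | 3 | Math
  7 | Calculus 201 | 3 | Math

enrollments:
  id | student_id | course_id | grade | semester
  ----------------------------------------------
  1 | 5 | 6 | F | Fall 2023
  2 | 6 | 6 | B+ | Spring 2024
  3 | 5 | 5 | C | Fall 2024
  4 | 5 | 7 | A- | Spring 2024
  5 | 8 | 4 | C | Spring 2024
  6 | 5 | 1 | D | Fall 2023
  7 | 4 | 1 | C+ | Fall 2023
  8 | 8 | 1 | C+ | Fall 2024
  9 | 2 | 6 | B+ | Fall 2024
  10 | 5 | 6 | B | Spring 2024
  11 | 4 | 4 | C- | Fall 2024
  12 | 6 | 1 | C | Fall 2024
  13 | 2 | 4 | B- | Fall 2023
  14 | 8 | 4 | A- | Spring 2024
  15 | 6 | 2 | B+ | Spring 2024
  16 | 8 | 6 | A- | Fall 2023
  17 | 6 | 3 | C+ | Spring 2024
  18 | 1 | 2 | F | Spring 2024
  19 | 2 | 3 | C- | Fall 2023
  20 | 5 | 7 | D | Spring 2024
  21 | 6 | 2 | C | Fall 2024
SELECT name, year FROM students WHERE year <= (SELECT MIN(year) FROM students)

Execution result:
name | year
Leo Davis | 1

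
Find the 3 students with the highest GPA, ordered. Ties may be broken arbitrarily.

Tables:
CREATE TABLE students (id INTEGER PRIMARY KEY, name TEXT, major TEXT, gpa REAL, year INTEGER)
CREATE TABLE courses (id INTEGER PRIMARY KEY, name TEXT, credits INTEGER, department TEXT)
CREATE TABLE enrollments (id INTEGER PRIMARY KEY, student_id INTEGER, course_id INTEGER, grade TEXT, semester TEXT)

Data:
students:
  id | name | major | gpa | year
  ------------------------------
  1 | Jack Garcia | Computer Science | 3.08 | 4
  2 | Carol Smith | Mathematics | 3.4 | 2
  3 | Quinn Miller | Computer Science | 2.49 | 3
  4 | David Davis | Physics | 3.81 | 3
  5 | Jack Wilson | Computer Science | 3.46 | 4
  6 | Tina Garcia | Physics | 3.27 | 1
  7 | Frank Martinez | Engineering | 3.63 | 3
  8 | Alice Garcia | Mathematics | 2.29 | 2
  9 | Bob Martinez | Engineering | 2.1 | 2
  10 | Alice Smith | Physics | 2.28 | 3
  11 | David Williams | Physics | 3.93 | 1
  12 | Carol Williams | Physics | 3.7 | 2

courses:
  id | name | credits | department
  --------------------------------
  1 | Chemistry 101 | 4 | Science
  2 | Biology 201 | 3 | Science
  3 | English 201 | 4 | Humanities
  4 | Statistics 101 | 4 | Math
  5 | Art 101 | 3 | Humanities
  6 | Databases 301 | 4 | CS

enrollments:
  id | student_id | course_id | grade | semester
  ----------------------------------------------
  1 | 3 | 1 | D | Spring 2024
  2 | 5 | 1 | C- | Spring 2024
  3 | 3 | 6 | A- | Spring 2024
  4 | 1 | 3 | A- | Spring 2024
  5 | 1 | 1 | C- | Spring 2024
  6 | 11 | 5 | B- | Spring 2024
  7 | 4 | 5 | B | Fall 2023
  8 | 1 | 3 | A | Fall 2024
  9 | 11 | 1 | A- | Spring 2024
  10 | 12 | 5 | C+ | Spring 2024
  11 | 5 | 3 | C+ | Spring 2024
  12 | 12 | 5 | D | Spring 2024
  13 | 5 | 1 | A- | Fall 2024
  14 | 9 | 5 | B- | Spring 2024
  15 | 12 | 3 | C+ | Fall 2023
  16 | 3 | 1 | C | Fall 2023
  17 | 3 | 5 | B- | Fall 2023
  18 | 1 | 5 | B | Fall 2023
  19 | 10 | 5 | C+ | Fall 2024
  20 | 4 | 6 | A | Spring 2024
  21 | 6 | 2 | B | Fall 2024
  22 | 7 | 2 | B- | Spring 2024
SELECT name, gpa FROM students ORDER BY gpa DESC LIMIT 3

Execution result:
name | gpa
David Williams | 3.93
David Davis | 3.81
Carol Williams | 3.70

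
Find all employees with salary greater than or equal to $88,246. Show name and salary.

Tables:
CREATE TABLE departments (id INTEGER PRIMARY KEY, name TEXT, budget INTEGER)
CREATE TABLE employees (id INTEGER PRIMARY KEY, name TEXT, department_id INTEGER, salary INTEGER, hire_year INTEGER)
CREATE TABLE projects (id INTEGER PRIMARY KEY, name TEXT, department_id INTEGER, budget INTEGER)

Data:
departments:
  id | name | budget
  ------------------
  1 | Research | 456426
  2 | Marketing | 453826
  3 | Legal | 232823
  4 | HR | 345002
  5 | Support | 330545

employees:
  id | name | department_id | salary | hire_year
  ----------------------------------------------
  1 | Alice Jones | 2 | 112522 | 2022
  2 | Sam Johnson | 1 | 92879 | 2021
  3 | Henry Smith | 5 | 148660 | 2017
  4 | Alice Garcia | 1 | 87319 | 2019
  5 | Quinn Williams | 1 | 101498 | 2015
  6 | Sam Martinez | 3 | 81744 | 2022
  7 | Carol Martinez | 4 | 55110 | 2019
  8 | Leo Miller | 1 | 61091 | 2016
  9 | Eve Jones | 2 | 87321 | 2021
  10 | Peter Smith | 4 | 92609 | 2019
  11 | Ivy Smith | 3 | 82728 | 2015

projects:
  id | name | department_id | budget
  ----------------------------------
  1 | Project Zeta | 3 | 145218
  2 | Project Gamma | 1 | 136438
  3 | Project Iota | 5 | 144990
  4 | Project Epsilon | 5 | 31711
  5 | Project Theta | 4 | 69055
SELECT name, salary FROM employees WHERE salary >= 88246

Execution result:
name | salary
Alice Jones | 112522
Sam Johnson | 92879
Henry Smith | 148660
Quinn Williams | 101498
Peter Smith | 92609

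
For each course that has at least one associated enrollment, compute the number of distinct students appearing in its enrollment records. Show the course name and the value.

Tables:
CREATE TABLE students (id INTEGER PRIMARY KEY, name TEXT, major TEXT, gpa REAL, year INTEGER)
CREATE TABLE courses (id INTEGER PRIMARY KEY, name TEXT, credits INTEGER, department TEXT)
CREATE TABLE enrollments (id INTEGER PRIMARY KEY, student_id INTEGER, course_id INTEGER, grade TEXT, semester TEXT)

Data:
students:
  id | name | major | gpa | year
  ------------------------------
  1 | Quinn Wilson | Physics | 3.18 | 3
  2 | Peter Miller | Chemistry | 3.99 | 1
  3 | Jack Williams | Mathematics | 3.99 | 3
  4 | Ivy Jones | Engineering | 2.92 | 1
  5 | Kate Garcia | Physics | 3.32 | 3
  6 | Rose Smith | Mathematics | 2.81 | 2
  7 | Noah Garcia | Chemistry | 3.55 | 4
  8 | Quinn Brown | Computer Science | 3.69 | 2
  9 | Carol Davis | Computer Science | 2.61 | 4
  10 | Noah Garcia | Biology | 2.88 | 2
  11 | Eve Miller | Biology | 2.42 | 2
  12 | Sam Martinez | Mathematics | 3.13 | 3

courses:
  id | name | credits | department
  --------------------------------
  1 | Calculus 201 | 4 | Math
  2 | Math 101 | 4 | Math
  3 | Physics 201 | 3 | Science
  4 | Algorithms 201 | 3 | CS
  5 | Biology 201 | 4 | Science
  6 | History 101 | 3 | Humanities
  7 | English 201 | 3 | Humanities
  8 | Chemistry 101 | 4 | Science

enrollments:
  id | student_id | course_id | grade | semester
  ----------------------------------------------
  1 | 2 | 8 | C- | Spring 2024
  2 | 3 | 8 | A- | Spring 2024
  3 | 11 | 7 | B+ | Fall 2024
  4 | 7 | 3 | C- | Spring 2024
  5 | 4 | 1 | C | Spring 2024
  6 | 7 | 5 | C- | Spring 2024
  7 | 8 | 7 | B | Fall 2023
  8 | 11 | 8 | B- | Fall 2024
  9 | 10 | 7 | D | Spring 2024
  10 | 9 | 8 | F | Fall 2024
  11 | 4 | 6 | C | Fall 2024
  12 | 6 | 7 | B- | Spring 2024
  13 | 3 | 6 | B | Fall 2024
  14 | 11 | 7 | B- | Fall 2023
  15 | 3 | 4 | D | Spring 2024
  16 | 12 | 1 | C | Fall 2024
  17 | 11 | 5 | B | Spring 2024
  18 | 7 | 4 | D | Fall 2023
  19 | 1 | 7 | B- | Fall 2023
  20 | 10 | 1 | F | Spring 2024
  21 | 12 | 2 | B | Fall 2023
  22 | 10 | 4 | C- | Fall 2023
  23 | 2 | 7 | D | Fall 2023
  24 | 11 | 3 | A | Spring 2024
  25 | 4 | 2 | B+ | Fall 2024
SELECT p.name, COUNT(DISTINCT c.student_id) AS distinct_student_count FROM enrollments c JOIN courses p ON c.course_id = p.id GROUP BY p.id, p.name

Execution result:
name | distinct_student_count
Calculus 201 | 3
Math 101 | 2
Physics 201 | 2
Algorithms 201 | 3
Biology 201 | 2
History 101 | 2
English 201 | 6
Chemistry 101 | 4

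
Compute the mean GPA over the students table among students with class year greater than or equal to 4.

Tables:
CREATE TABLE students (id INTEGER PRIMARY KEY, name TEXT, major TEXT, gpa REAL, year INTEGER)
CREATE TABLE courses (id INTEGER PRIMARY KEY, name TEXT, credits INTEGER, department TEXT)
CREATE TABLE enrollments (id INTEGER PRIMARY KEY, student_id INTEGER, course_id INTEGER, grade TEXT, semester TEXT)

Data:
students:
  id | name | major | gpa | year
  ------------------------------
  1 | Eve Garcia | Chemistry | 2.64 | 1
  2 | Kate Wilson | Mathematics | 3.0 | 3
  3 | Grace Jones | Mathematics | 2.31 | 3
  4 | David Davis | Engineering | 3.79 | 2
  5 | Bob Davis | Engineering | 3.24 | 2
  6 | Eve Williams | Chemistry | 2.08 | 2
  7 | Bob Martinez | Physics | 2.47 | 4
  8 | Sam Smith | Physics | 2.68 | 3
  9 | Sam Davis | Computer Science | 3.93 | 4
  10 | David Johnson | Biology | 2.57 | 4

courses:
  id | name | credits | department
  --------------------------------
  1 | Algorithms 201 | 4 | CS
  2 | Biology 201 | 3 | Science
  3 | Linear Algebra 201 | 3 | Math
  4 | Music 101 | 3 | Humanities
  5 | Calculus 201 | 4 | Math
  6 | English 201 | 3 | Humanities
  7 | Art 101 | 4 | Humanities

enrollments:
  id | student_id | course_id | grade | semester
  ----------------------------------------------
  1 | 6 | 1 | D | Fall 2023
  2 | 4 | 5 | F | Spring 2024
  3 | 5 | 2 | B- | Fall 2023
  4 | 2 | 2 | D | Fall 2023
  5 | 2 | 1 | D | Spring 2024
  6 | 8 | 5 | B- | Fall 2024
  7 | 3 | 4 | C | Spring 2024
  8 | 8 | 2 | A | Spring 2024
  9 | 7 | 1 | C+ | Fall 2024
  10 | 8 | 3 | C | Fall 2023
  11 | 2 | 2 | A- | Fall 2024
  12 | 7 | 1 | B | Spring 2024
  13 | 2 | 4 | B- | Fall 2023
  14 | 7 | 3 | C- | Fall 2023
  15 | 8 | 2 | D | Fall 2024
SELECT AVG(gpa) FROM students WHERE year >= 4

Execution result:
2.99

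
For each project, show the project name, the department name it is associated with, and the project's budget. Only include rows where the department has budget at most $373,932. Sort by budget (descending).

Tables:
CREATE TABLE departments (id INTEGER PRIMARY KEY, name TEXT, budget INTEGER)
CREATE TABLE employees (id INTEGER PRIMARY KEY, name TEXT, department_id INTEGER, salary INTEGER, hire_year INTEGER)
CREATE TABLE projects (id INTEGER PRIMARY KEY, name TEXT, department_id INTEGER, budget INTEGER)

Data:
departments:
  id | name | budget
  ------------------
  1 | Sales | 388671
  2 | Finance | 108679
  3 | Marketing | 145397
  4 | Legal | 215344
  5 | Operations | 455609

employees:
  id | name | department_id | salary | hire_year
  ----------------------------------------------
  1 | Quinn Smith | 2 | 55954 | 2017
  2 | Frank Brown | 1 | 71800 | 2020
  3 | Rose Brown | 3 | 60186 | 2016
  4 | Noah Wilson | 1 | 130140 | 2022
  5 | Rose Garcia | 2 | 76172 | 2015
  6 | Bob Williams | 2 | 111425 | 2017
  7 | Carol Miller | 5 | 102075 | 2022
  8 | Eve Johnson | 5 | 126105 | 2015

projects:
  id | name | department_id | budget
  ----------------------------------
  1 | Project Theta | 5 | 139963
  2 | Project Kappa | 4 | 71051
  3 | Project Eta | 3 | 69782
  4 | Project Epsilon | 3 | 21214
SELECT c.name, p.name AS department, c.budget FROM projects c JOIN departments p ON c.department_id = p.id WHERE p.budget <= 373932 ORDER BY c.budget DESC

Execution result:
name | department | budget
Project Kappa | Legal | 71051
Project Eta | Marketing | 69782
Project Epsilon | Marketing | 21214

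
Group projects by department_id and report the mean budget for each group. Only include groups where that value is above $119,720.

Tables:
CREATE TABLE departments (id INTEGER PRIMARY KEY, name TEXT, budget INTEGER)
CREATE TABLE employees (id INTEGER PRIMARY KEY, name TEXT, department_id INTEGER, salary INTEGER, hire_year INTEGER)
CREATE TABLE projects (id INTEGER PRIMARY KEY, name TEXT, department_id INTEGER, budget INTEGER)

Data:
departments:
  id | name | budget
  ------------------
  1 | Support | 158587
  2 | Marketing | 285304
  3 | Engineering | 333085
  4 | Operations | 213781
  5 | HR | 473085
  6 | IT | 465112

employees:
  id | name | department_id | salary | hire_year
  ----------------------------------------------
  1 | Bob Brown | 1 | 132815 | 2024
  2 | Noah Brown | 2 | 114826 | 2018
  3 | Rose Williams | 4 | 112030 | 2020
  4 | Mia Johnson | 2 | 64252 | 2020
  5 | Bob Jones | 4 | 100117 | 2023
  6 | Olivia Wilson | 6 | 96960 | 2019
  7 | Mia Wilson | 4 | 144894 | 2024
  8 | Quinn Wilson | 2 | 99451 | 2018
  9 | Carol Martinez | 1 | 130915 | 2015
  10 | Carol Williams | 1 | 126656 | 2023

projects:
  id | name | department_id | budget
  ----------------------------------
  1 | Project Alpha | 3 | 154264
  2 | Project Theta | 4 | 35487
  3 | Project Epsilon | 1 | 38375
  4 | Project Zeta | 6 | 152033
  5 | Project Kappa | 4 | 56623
SELECT department_id, AVG(budget) AS avg_budget FROM projects GROUP BY department_id HAVING AVG(budget) > 119720

Execution result:
department_id | avg_budget
3 | 154264.00
6 | 152033.00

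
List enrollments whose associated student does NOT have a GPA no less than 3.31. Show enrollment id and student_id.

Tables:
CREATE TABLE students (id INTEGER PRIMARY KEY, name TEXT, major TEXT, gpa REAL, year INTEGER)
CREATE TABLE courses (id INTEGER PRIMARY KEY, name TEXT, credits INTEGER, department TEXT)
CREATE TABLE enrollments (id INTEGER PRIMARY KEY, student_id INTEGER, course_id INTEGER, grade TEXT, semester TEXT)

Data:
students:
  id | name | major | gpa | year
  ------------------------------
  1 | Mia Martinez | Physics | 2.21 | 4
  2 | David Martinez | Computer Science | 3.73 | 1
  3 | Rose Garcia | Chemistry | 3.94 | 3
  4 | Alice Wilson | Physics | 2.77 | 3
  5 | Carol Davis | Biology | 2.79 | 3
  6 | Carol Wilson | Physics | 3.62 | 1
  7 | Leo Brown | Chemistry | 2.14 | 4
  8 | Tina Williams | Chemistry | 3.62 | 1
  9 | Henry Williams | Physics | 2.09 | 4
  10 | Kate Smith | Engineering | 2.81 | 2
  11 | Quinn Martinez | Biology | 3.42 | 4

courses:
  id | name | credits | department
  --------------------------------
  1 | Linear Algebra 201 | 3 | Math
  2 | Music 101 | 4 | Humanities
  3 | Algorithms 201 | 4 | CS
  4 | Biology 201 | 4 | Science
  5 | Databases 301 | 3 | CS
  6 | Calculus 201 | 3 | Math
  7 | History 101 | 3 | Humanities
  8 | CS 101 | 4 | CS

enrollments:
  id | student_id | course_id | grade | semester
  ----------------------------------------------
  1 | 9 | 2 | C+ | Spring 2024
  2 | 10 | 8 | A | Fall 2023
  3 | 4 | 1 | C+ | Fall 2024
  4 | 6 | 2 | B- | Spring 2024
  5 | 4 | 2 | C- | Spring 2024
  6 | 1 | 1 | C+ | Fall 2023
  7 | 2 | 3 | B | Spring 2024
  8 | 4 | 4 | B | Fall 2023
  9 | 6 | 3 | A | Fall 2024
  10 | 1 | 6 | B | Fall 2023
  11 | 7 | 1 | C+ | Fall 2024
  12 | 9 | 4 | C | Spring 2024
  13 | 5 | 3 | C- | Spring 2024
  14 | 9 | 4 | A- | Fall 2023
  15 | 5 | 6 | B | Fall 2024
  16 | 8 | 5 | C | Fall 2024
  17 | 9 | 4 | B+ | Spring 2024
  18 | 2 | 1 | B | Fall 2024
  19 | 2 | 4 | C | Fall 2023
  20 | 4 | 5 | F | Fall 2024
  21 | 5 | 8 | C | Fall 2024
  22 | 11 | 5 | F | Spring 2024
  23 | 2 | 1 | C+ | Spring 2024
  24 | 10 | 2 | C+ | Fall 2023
SELECT id, student_id FROM enrollments WHERE student_id NOT IN (SELECT id FROM students WHERE gpa >= 3.31)

Execution result:
id | student_id
1 | 9
2 | 10
3 | 4
5 | 4
6 | 1
8 | 4
10 | 1
11 | 7
12 | 9
13 | 5
14 | 9
15 | 5
17 | 9
20 | 4
21 | 5
24 | 10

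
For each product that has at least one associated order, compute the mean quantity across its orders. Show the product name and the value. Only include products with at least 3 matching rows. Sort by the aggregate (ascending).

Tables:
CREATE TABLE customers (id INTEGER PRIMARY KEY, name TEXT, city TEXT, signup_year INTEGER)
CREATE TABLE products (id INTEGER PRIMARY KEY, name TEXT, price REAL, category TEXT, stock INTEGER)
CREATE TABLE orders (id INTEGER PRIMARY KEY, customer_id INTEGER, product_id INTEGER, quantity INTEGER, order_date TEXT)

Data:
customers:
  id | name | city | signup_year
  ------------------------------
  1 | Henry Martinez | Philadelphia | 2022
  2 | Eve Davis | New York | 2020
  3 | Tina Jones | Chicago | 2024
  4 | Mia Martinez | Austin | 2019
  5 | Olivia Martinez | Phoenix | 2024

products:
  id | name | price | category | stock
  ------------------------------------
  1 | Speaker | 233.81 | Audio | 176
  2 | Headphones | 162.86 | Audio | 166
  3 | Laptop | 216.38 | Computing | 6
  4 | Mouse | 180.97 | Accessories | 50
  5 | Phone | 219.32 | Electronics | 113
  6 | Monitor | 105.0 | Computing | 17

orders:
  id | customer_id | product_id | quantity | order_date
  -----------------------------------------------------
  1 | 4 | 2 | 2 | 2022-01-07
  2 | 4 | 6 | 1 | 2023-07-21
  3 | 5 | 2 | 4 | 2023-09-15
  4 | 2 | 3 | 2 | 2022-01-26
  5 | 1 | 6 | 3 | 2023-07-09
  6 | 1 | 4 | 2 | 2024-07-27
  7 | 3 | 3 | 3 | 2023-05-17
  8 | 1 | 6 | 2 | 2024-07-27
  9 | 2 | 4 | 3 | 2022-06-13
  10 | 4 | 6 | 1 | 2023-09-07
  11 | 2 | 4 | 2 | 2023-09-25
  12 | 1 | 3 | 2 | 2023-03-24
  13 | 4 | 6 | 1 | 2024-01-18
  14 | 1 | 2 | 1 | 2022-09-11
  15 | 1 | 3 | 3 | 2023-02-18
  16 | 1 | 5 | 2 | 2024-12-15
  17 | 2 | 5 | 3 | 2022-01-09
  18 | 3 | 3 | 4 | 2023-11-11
SELECT p.name, AVG(c.quantity) AS avg_quantity FROM orders c JOIN products p ON c.product_id = p.id GROUP BY p.id, p.name HAVING COUNT(*) >= 3 ORDER BY avg_quantity ASC

Execution result:
name | avg_quantity
Monitor | 1.60
Headphones | 2.33
Mouse | 2.33
Laptop | 2.80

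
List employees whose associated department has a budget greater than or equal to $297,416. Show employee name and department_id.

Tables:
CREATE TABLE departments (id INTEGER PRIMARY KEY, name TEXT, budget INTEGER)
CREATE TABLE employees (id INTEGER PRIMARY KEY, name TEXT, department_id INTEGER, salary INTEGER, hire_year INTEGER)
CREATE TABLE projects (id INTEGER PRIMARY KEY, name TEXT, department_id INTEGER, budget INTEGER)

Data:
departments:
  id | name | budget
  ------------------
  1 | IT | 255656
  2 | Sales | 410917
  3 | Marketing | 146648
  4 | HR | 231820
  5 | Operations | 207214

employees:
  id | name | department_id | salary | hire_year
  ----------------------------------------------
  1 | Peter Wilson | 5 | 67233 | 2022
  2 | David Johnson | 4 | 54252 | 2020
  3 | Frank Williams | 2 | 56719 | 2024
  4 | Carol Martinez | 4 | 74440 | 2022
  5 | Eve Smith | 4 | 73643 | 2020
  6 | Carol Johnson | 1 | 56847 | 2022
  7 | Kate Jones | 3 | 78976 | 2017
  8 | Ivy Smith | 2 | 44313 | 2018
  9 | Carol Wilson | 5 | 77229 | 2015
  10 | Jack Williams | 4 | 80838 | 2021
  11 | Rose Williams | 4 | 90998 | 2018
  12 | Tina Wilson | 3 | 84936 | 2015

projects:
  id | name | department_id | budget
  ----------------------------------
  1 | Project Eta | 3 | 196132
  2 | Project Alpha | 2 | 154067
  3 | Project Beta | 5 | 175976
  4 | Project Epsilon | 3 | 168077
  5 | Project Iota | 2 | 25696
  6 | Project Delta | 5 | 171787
SELECT name, department_id FROM employees WHERE department_id IN (SELECT id FROM departments WHERE budget >= 297416)

Execution result:
name | department_id
Frank Williams | 2
Ivy Smith | 2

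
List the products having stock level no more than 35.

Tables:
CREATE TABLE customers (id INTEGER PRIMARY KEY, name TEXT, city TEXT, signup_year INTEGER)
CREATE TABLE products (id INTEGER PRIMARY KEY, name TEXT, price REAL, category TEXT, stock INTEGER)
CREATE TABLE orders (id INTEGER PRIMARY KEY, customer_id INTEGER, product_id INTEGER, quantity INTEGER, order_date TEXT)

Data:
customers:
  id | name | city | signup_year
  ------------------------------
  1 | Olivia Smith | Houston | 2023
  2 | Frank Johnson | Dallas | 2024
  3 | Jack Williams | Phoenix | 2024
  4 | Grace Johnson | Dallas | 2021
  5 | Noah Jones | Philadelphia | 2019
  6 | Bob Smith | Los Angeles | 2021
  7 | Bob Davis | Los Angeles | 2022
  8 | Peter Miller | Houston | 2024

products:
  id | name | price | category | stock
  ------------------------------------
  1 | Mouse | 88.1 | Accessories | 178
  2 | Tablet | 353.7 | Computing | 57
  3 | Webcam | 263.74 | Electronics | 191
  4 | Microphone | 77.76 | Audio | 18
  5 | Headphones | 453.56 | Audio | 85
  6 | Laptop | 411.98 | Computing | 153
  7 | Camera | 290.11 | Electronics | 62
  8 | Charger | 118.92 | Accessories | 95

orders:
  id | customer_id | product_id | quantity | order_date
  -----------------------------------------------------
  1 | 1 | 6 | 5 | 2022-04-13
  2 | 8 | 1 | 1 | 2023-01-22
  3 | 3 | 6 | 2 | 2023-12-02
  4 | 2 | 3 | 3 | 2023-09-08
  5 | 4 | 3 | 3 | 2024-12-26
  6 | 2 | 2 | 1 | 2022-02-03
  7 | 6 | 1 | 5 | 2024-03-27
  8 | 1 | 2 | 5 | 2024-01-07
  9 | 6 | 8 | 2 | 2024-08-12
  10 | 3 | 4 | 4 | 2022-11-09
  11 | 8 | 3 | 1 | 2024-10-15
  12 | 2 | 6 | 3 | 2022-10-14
SELECT name, stock FROM products WHERE stock <= 35

Execution result:
name | stock
Microphone | 18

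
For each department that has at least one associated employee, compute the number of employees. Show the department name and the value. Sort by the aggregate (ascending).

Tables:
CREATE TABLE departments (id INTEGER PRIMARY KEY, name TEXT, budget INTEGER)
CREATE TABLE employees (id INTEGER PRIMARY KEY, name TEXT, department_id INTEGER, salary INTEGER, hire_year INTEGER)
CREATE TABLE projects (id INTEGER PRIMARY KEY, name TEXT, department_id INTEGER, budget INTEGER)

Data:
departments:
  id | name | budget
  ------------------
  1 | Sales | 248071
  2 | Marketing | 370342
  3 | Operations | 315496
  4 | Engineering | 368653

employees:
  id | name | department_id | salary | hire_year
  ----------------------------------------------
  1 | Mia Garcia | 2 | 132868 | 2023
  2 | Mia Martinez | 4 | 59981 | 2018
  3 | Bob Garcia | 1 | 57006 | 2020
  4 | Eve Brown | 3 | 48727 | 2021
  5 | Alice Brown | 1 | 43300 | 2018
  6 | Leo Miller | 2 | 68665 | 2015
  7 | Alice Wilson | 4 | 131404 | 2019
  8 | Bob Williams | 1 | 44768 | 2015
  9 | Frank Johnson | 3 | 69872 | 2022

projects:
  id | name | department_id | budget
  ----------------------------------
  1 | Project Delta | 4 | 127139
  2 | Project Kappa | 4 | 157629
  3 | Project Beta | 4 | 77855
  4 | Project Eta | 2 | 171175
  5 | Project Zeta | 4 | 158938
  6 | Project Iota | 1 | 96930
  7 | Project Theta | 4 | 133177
SELECT p.name, COUNT(*) AS n FROM employees c JOIN departments p ON c.department_id = p.id GROUP BY p.id, p.name ORDER BY n ASC

Execution result:
name | n
Marketing | 2
Operations | 2
Engineering | 2
Sales | 3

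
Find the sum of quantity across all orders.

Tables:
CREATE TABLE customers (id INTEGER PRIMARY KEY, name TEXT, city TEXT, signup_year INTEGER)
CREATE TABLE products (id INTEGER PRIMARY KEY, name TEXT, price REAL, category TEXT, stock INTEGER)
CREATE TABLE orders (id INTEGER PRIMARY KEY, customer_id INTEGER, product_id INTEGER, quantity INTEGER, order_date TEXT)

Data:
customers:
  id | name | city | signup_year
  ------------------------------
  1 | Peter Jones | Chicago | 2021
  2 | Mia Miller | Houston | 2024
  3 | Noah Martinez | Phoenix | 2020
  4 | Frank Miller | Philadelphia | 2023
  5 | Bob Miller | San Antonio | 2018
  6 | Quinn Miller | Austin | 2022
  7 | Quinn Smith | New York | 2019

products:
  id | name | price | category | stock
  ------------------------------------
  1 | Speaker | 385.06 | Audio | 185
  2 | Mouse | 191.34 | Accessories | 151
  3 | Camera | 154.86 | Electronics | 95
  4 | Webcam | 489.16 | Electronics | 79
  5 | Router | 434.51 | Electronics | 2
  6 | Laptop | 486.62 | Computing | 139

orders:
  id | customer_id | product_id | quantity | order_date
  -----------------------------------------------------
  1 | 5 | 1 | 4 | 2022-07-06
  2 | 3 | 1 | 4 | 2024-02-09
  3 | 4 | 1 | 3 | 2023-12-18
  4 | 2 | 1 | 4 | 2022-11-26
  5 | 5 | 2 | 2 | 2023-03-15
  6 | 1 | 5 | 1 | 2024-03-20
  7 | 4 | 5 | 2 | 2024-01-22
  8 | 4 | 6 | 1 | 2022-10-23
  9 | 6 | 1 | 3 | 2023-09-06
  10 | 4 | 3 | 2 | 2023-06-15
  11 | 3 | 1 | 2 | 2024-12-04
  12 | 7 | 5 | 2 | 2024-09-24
SELECT SUM(quantity) FROM orders

Execution result:
30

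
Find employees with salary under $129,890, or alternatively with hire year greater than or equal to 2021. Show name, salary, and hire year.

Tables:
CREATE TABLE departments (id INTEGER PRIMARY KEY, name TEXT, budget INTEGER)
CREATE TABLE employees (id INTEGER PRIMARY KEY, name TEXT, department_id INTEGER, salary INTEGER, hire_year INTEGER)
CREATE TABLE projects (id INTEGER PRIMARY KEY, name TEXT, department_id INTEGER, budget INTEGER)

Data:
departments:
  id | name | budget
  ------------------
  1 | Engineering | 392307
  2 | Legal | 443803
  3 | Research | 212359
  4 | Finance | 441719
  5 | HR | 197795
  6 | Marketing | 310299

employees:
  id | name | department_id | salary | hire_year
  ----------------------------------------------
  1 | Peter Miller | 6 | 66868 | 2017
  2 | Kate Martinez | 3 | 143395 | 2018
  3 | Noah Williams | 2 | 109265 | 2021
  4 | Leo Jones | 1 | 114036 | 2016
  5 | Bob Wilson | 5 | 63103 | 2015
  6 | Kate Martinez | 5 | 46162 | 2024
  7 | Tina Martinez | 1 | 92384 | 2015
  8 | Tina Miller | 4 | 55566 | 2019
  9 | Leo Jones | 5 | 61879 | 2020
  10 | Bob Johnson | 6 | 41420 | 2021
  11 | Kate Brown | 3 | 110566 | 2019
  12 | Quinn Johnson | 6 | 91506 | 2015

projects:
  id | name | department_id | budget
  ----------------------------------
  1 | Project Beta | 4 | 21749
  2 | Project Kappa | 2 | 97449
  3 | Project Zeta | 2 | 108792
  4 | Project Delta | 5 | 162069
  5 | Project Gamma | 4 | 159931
SELECT name, salary, hire_year FROM employees WHERE salary < 129890 OR hire_year >= 2021

Execution result:
name | salary | hire_year
Peter Miller | 66868 | 2017
Noah Williams | 109265 | 2021
Leo Jones | 114036 | 2016
Bob Wilson | 63103 | 2015
Kate Martinez | 46162 | 2024
Tina Martinez | 92384 | 2015
Tina Miller | 55566 | 2019
Leo Jones | 61879 | 2020
Bob Johnson | 41420 | 2021
Kate Brown | 110566 | 2019
Quinn Johnson | 91506 | 2015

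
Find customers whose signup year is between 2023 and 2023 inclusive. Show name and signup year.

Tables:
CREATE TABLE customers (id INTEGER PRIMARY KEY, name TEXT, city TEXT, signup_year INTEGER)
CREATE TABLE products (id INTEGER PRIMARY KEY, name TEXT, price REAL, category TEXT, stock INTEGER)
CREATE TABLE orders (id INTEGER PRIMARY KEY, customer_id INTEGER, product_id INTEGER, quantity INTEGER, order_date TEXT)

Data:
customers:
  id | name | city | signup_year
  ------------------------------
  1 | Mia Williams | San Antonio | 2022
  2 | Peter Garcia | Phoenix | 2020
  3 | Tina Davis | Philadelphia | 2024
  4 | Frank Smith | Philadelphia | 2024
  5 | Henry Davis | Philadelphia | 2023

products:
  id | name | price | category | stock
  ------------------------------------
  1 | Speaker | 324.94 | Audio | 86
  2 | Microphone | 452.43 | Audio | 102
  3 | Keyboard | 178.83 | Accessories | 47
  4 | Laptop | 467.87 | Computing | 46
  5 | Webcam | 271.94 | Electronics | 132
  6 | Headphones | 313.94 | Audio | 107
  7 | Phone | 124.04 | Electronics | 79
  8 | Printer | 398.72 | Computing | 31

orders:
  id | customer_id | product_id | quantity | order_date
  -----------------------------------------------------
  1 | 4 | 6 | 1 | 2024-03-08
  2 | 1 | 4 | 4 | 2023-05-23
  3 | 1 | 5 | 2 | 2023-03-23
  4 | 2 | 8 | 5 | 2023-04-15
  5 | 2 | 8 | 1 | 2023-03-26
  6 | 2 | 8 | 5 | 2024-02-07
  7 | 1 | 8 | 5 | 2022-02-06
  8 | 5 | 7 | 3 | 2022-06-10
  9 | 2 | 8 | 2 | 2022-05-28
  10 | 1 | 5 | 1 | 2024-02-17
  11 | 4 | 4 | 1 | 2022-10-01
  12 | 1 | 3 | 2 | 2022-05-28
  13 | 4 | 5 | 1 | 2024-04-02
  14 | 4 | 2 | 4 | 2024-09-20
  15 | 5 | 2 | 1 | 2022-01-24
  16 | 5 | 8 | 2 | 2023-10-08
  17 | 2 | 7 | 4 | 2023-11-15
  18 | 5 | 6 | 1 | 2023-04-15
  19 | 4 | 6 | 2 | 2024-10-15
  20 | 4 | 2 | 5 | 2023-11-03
SELECT name, signup_year FROM customers WHERE signup_year BETWEEN 2023 AND 2023

Execution result:
name | signup_year
Henry Davis | 2023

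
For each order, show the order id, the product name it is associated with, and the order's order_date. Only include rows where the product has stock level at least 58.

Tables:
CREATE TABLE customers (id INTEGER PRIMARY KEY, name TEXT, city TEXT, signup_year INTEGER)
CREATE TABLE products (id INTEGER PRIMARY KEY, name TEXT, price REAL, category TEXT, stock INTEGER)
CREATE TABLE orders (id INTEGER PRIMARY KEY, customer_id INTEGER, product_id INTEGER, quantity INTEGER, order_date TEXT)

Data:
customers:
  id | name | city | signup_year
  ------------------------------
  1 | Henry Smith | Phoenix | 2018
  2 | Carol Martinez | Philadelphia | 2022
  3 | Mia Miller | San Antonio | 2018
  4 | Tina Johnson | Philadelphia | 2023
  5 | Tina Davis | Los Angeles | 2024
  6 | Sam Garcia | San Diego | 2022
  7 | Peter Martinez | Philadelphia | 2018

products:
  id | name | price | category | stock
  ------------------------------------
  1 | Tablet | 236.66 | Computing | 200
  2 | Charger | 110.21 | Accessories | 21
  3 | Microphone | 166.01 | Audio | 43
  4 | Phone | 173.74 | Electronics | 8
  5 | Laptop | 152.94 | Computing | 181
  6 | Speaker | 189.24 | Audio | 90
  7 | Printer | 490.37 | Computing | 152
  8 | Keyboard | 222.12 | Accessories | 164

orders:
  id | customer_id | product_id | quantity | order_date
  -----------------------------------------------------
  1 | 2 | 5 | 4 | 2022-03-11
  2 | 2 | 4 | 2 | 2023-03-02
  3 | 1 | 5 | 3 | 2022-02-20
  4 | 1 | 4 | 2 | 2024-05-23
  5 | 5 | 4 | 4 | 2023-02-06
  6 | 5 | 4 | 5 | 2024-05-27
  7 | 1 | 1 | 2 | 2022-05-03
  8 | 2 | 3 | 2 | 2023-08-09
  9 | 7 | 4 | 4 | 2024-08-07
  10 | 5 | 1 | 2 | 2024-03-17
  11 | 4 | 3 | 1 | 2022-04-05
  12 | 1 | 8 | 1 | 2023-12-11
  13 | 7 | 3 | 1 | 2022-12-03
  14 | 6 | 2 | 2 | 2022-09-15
SELECT c.id, p.name AS product, c.order_date FROM orders c JOIN products p ON c.product_id = p.id WHERE p.stock >= 58

Execution result:
id | product | order_date
1 | Laptop | 2022-03-11
3 | Laptop | 2022-02-20
7 | Tablet | 2022-05-03
10 | Tablet | 2024-03-17
12 | Keyboard | 2023-12-11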